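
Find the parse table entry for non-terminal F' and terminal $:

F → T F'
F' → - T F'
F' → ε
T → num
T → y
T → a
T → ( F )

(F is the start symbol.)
F' → ε

To find M[F', $], we find productions for F' where $ is in the predict set (PREDICT(N → α) = (FIRST(α) \ {ε}) ∪ (FOLLOW(N) if α ⇒* ε)).

Relevant sets:
  FOLLOW(F') = { $, ')' }

F' → - T F': PREDICT = { '-' }
F' → ε: PREDICT = { $, ')' }
  $ is in predict set, so this production goes in M[F', $]

M[F', $] = F' → ε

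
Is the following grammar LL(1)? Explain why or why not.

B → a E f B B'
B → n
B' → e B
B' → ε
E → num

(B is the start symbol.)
A grammar is LL(1) if for each non-terminal N with multiple productions, the predict sets of those productions are pairwise disjoint, where PREDICT(N → α) = (FIRST(α) \ {ε}) ∪ (FOLLOW(N) if α ⇒* ε).

Relevant sets:
  FOLLOW(B') = { $, 'e' }

For B:
  PREDICT(B → a E f B B') = { 'a' }
  PREDICT(B → n) = { 'n' }
For B':
  PREDICT(B' → e B) = { 'e' }
  PREDICT(B' → ε) = { $, 'e' }
E has a single production, so nothing to check there.

Conflict found: Predict set conflict for B': { 'e' }
The grammar is NOT LL(1).

Answer: No. Predict set conflict for B': { 'e' }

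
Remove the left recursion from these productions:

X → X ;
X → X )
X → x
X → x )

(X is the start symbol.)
X is directly left-recursive. The standard transformation for
  A → A α₁ | ... | A α_m | β₁ | ... | β_n
is
  A  → β₁ A' | ... | β_n A'
  A' → α₁ A' | ... | α_m A' | ε

X → x becomes X → x X'
X → x ) becomes X → x ) X'
X → X ; becomes X' → ; X'
X → X ) becomes X' → ) X'
Add X' → ε

Resulting grammar:
X → x X'
X → x ) X'
X' → ; X'
X' → ) X'
X' → ε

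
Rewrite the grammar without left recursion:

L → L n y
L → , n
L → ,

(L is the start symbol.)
L is directly left-recursive. The standard transformation for
  A → A α₁ | ... | A α_m | β₁ | ... | β_n
is
  A  → β₁ A' | ... | β_n A'
  A' → α₁ A' | ... | α_m A' | ε

L → , n becomes L → , n L'
L → , becomes L → , L'
L → L n y becomes L' → n y L'
Add L' → ε

Resulting grammar:
L → , n L'
L → , L'
L' → n y L'
L' → ε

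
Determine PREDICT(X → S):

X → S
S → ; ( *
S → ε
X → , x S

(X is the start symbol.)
{ $, ';' }

PREDICT(X → S) = (FIRST(RHS) \ {ε}) ∪ (FOLLOW(X) if ε ∈ FIRST(RHS), i.e. RHS ⇒* ε)
FIRST(S) = { ';', ε }
FIRST(S) = { ';', ε }
ε ∈ FIRST(S) (the right-hand side is nullable), so add FOLLOW(X) = { $ }
PREDICT(X → S) = { $, ';' }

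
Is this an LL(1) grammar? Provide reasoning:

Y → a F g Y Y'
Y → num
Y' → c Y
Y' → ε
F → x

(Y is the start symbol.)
No. Predict set conflict for Y': { 'c' }

Relevant sets:
  FOLLOW(Y') = { $, 'c' }

For Y:
  PREDICT(Y → a F g Y Y') = { 'a' }
  PREDICT(Y → num) = { 'num' }
For Y':
  PREDICT(Y' → c Y) = { 'c' }
  PREDICT(Y' → ε) = { $, 'c' }
F has a single production, so nothing to check there.

Conflict found: Predict set conflict for Y': { 'c' }
The grammar is NOT LL(1).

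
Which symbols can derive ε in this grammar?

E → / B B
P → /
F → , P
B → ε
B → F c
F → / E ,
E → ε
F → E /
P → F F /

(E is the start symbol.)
{ 'B', 'E' }

ε-productions: B → ε, E → ε
So B, E are immediately nullable.
No further non-terminal can be added: every production for the remaining non-terminals contains a terminal or a non-nullable non-terminal.
Nullable = { 'B', 'E' }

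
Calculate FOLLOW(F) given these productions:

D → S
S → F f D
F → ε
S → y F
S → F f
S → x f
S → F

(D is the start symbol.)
{ $, 'f' }

In S → F f D: F is followed by f D, add FIRST(f D) \ {ε} = { 'f' }
In S → y F: F is at the end, add FOLLOW(S)
In S → F f: F is followed by f, add FIRST(f) \ {ε} = { 'f' }
In S → F: F is at the end, add FOLLOW(S)

The FOLLOW sets referred to above (computed the same way, to a fixed point):
  FOLLOW(S) = { $ }

Taking the union: FOLLOW(F) = { $, 'f' }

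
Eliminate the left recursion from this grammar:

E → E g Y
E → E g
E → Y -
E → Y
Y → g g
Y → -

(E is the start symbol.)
E is directly left-recursive. The standard transformation for
  A → A α₁ | ... | A α_m | β₁ | ... | β_n
is
  A  → β₁ A' | ... | β_n A'
  A' → α₁ A' | ... | α_m A' | ε

E → Y - becomes E → Y - E'
E → Y becomes E → Y E'
E → E g Y becomes E' → g Y E'
E → E g becomes E' → g E'
Add E' → ε

Productions for other non-terminals are unchanged:
  Y → g g
  Y → -

Resulting grammar:
E → Y - E'
E → Y E'
E' → g Y E'
E' → g E'
E' → ε
Y → g g
Y → -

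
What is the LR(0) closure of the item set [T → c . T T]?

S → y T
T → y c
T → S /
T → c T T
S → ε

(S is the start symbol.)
To compute CLOSURE, for each item [A → α.Bβ] where B is a non-terminal, add [B → .γ] for all productions B → γ; repeat for the newly added items until nothing changes.

Start with: [T → c . T T]
  [T → c . T T] has the dot before T: add [T → . y c], [T → . S /], [T → . c T T]
  [T → . S /] has the dot before S: add [S → . y T], [S → .]
No further items can be added.

CLOSURE = { [S → . y T], [S → .], [T → . S /], [T → . c T T], [T → . y c], [T → c . T T] }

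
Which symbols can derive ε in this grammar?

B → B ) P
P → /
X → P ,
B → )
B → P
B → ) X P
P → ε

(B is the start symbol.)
ε-productions: P → ε
So P is immediately nullable.
B → P: every symbol on the right is nullable, so B is nullable too.
No further non-terminal can be added: every production for the remaining non-terminals contains a terminal or a non-nullable non-terminal.
Nullable = { 'B', 'P' }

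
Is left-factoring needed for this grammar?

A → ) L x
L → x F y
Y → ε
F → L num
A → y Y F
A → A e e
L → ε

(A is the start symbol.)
No, left-factoring is not needed

Left-factoring is needed when two productions for the same non-terminal
share a common prefix on the right-hand side.

Productions for A:
  A → ) L x
  A → y Y F
  A → A e e
Productions for L:
  L → x F y
  L → ε

No common prefixes found.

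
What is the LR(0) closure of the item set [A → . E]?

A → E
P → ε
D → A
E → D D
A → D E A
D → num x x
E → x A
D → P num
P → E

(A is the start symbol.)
To compute CLOSURE, for each item [A → α.Bβ] where B is a non-terminal, add [B → .γ] for all productions B → γ; repeat for the newly added items until nothing changes.

Start with: [A → . E]
  [A → . E] has the dot before E: add [E → . D D], [E → . x A]
  [E → . D D] has the dot before D: add [D → . A], [D → . num x x], [D → . P num]
  [D → . A] has the dot before A: add [A → . D E A]
  [D → . P num] has the dot before P: add [P → .], [P → . E]
No further items can be added.

CLOSURE = { [A → . D E A], [A → . E], [D → . A], [D → . P num], [D → . num x x], [E → . D D], [E → . x A], [P → . E], [P → .] }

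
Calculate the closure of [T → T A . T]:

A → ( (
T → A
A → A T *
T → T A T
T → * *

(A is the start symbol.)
{ [A → . ( (], [A → . A T *], [T → . * *], [T → . A], [T → . T A T], [T → T A . T] }

To compute CLOSURE, for each item [A → α.Bβ] where B is a non-terminal, add [B → .γ] for all productions B → γ; repeat for the newly added items until nothing changes.

Start with: [T → T A . T]
  [T → T A . T] has the dot before T: add [T → . A], [T → . T A T], [T → . * *]
  [T → . A] has the dot before A: add [A → . ( (], [A → . A T *]
No further items can be added.

CLOSURE = { [A → . ( (], [A → . A T *], [T → . * *], [T → . A], [T → . T A T], [T → T A . T] }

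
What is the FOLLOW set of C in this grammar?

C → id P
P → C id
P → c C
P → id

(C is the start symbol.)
C is the start symbol, so $ ∈ FOLLOW(C).
In P → C id: C is followed by id, add FIRST(id) \ {ε} = { 'id' }
In P → c C: C is at the end, add FOLLOW(P)

The FOLLOW sets referred to above (computed the same way, to a fixed point):
  FOLLOW(P) = { $, 'id' }

Taking the union: FOLLOW(C) = { $, 'id' }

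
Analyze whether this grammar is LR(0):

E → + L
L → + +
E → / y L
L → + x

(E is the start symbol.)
Augment with E' → E and build the canonical LR(0) collection (I0 = CLOSURE({[E' → . E]}), then GOTO on every symbol after a dot until no new states appear). It has 10 states:
  I0: { [E → . + L], [E → . / y L], [E' → . E] }  — shift
  I1: { [E → + . L], [L → . + +], [L → . + x] }  — shift
  I2: { [E → / . y L] }  — shift
  I3: { [E' → E .] }  — accept
  I4: { [E → / y . L], [L → . + +], [L → . + x] }  — shift
  I5: { [L → + . +], [L → + . x] }  — shift
  I6: { [E → / y L .] }  — reduce
  I7: { [L → + + .] }  — reduce
  I8: { [L → + x .] }  — reduce
  I9: { [E → + L .] }  — reduce

Every state is either a pure shift/goto state or contains exactly one complete item and nothing to shift — no conflicts. The grammar is LR(0).

Answer: Yes, the grammar is LR(0)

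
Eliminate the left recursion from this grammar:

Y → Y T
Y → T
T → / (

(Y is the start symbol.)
Y → T Y'
Y' → T Y'
Y' → ε
T → / (

Y is directly left-recursive. The standard transformation for
  A → A α₁ | ... | A α_m | β₁ | ... | β_n
is
  A  → β₁ A' | ... | β_n A'
  A' → α₁ A' | ... | α_m A' | ε

Y → T becomes Y → T Y'
Y → Y T becomes Y' → T Y'
Add Y' → ε

Productions for other non-terminals are unchanged:
  T → / (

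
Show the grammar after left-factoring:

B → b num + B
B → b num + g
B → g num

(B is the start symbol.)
B → b num + B'
B' → B
B' → g
B → g num

Left-factoring transforms A → αβ₁ | αβ₂ into A → αA' and A' → β₁ | β₂
(α is the longest common prefix among the alternatives). Repeat until
no nonterminal has two alternatives with a common prefix.

Round 1: B has alternatives sharing prefix 'b num +'. Introduce B': B → b num + B'
  Add: B' → B
  Add: B' → g

No remaining common prefixes — done.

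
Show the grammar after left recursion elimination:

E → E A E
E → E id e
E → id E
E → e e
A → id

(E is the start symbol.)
E → id E E'
E → e e E'
E' → A E E'
E' → id e E'
E' → ε
A → id

E is directly left-recursive. The standard transformation for
  A → A α₁ | ... | A α_m | β₁ | ... | β_n
is
  A  → β₁ A' | ... | β_n A'
  A' → α₁ A' | ... | α_m A' | ε

E → id E becomes E → id E E'
E → e e becomes E → e e E'
E → E A E becomes E' → A E E'
E → E id e becomes E' → id e E'
Add E' → ε

Productions for other non-terminals are unchanged:
  A → id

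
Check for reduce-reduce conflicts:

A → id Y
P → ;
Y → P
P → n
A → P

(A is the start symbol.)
Augment with A' → A and build the canonical LR(0) collection (I0 = CLOSURE({[A' → . A]}), then GOTO on every symbol after a dot until no new states appear). It has 8 states:
  I0: { [A → . P], [A → . id Y], [A' → . A], [P → . ;], [P → . n] }  — shift
  I1: { [P → ; .] }  — reduce
  I2: { [A' → A .] }  — accept
  I3: { [A → P .] }  — reduce
  I4: { [A → id . Y], [P → . ;], [P → . n], [Y → . P] }  — shift
  I5: { [P → n .] }  — reduce
  I6: { [Y → P .] }  — reduce
  I7: { [A → id Y .] }  — reduce

No state contains more than one complete item.

Answer: No reduce-reduce conflicts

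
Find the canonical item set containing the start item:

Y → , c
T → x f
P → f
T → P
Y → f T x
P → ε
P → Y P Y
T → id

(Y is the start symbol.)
First, augment the grammar with Y' → Y
I₀ = CLOSURE({ [Y' → . Y] }):
  [Y' → . Y] has the dot before Y: add [Y → . , c], [Y → . f T x]
No further items can be added.

I₀ = { [Y → . , c], [Y → . f T x], [Y' → . Y] }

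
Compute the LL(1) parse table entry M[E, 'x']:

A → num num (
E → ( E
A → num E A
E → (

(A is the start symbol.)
To find M[E, 'x'], we find productions for E where 'x' is in the predict set (PREDICT(N → α) = (FIRST(α) \ {ε}) ∪ (FOLLOW(N) if α ⇒* ε)).

E → ( E: PREDICT = { '(' }
E → (: PREDICT = { '(' }

M[E, 'x'] is empty (no production applies)

Answer: Empty (error entry)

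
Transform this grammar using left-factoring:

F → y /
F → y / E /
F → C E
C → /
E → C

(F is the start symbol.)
Left-factoring transforms A → αβ₁ | αβ₂ into A → αA' and A' → β₁ | β₂
(α is the longest common prefix among the alternatives). Repeat until
no nonterminal has two alternatives with a common prefix.

Round 1: F has alternatives sharing prefix 'y /'. Introduce F': F → y / F'
  Add: F' → ε
  Add: F' → E /

No remaining common prefixes — done.

Resulting grammar:
F → y / F'
F' → ε
F' → E /
F → C E
C → /
E → C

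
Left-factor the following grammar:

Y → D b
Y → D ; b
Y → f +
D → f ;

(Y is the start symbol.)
Y → D Y'
Y' → b
Y' → ; b
Y → f +
D → f ;

Left-factoring transforms A → αβ₁ | αβ₂ into A → αA' and A' → β₁ | β₂
(α is the longest common prefix among the alternatives). Repeat until
no nonterminal has two alternatives with a common prefix.

Round 1: Y has alternatives sharing prefix 'D'. Introduce Y': Y → D Y'
  Add: Y' → b
  Add: Y' → ; b

No remaining common prefixes — done.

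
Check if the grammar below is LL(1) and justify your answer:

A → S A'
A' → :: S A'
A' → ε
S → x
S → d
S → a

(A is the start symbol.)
Yes, the grammar is LL(1).

A grammar is LL(1) if for each non-terminal N with multiple productions, the predict sets of those productions are pairwise disjoint, where PREDICT(N → α) = (FIRST(α) \ {ε}) ∪ (FOLLOW(N) if α ⇒* ε).

Relevant sets:
  FOLLOW(A') = { $ }

For A':
  PREDICT(A' → :: S A') = { '::' }
  PREDICT(A' → ε) = { $ }
For S:
  PREDICT(S → x) = { 'x' }
  PREDICT(S → d) = { 'd' }
  PREDICT(S → a) = { 'a' }
A has a single production, so nothing to check there.

All predict sets are disjoint. The grammar IS LL(1).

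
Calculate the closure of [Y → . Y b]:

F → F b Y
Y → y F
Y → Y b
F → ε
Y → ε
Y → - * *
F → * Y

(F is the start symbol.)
To compute CLOSURE, for each item [A → α.Bβ] where B is a non-terminal, add [B → .γ] for all productions B → γ; repeat for the newly added items until nothing changes.

Start with: [Y → . Y b]
  [Y → . Y b] has the dot before Y: add [Y → . y F], [Y → .], [Y → . - * *]
No further items can be added.

CLOSURE = { [Y → . - * *], [Y → . Y b], [Y → . y F], [Y → .] }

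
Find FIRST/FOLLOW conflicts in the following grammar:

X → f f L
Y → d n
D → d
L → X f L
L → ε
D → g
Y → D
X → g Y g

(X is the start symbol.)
A FIRST/FOLLOW conflict occurs when a non-terminal N has a nullable alternative N → β (β ⇒* ε) and another alternative N → α with FIRST(α) ∩ FOLLOW(N) ≠ ∅: on such a lookahead the parser cannot decide between expanding α and letting N vanish via β.

Nullable non-terminals: L.
FIRST sets used below: FIRST(X) = { 'f', 'g' }

L: nullable alternative(s) L → ε; FOLLOW(L) = { $, 'f' }
  L → X f L: FIRST \ {ε} = { 'f', 'g' } — overlaps FOLLOW(L) on { 'f' }: CONFLICT
  L → ε: FIRST \ {ε} = { } — this is the only nullable alternative, skip

D, X, Y have no nullable alternative, so no FIRST/FOLLOW check is needed there.

So the grammar has 1 FIRST/FOLLOW conflict (marked CONFLICT above).

Answer: Yes. L → X f L with FOLLOW(L) on { 'f' }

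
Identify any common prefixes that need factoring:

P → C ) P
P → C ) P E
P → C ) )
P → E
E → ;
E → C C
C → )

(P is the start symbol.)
Yes, P has productions with common prefix 'C )'

Left-factoring is needed when two productions for the same non-terminal
share a common prefix on the right-hand side.

Productions for P:
  P → C ) P
  P → C ) P E
  P → C ) )
  P → E
Productions for E:
  E → ;
  E → C C

Found common prefix 'C )' in productions for P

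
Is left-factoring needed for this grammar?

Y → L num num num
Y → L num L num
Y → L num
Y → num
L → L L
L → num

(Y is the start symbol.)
Yes, Y has productions with common prefix 'L num'

Left-factoring is needed when two productions for the same non-terminal
share a common prefix on the right-hand side.

Productions for Y:
  Y → L num num num
  Y → L num L num
  Y → L num
  Y → num
Productions for L:
  L → L L
  L → num

Found common prefix 'L num' in productions for Y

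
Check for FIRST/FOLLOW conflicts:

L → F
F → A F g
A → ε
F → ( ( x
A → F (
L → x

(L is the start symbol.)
A FIRST/FOLLOW conflict occurs when a non-terminal N has a nullable alternative N → β (β ⇒* ε) and another alternative N → α with FIRST(α) ∩ FOLLOW(N) ≠ ∅: on such a lookahead the parser cannot decide between expanding α and letting N vanish via β.

Nullable non-terminals: A.
FIRST sets used below: FIRST(F) = { '(' }

A: nullable alternative(s) A → ε; FOLLOW(A) = { '(' }
  A → ε: FIRST \ {ε} = { } — this is the only nullable alternative, skip
  A → F (: FIRST \ {ε} = { '(' } — overlaps FOLLOW(A) on { '(' }: CONFLICT

F, L have no nullable alternative, so no FIRST/FOLLOW check is needed there.

So the grammar has 1 FIRST/FOLLOW conflict (marked CONFLICT above).

Answer: Yes. A → F '(' with FOLLOW(A) on { '(' }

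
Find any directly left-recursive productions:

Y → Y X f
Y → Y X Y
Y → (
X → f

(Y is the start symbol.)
Yes, Y is left-recursive

Y → Y X f: LEFT RECURSIVE (starts with Y)
Y → Y X Y: LEFT RECURSIVE (starts with Y)
Y → (: starts with '('
X → f: starts with f

The grammar has direct left recursion on: Y.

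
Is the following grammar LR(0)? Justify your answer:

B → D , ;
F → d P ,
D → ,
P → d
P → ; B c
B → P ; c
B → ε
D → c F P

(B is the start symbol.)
Augment with B' → B and build the canonical LR(0) collection (I0 = CLOSURE({[B' → . B]}), then GOTO on every symbol after a dot until no new states appear). It has 19 states:
  I0: { [B → . D , ;], [B → . P ; c], [B → .], [B' → . B], [D → . ,], [D → . c F P], [P → . ; B c], [P → . d] }  — shift, reduce
  I1: { [D → , .] }  — reduce
  I2: { [B → . D , ;], [B → . P ; c], [B → .], [D → . ,], [D → . c F P], [P → . ; B c], [P → . d], [P → ; . B c] }  — shift, reduce
  I3: { [B' → B .] }  — accept
  I4: { [B → D . , ;] }  — shift
  I5: { [B → P . ; c] }  — shift
  I6: { [D → c . F P], [F → . d P ,] }  — shift
  I7: { [P → d .] }  — reduce
  I8: { [D → c F . P], [P → . ; B c], [P → . d] }  — shift
  I9: { [F → d . P ,], [P → . ; B c], [P → . d] }  — shift
  I10: { [F → d P . ,] }  — shift
  I11: { [F → d P , .] }  — reduce
  I12: { [D → c F P .] }  — reduce
  I13: { [B → P ; . c] }  — shift
  I14: { [B → P ; c .] }  — reduce
  I15: { [B → D , . ;] }  — shift
  I16: { [B → D , ; .] }  — reduce
  I17: { [P → ; B . c] }  — shift
  I18: { [P → ; B c .] }  — reduce

Conflict in state I0:
  Shift-reduce conflict between [B → .] and [D → . ,]
So the grammar is NOT LR(0).

Answer: No. Shift-reduce conflict between [B → .] and [D → . ,]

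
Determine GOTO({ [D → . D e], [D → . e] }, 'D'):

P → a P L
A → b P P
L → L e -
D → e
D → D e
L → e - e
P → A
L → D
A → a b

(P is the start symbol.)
GOTO(I, 'D') = CLOSURE({ [A → αX.β] : [A → α.Xβ] ∈ I, X = 'D' })

Items with dot before 'D', with the dot advanced:
  [D → . D e] → [D → D . e]
Closure adds nothing (no advanced item has the dot before a non-terminal).

GOTO = { [D → D . e] }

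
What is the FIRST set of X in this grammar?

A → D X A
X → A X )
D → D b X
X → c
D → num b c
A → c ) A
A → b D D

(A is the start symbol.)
To compute FIRST(X), examine every production with X on the left-hand side, reading each right-hand side left to right until a non-nullable symbol is reached.

FIRST sets of the other non-terminals involved (by the same procedure, iterated to a fixed point):
  FIRST(A) = { 'b', 'c', 'num' }

From X → A X ):
  - A is a non-terminal: add FIRST(A) \ {ε} = { 'b', 'c', 'num' }
    A is not nullable, so stop
From X → c:
  - c is a terminal: add 'c' and stop

Collecting: FIRST(X) = { 'b', 'c', 'num' }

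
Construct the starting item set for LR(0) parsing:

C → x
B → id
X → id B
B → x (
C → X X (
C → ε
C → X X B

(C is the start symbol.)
First, augment the grammar with C' → C
I₀ = CLOSURE({ [C' → . C] }):
  [C' → . C] has the dot before C: add [C → . x], [C → . X X (], [C → .], [C → . X X B]
  [C → . X X (] has the dot before X: add [X → . id B]
No further items can be added.

I₀ = { [C → . X X (], [C → . X X B], [C → . x], [C → .], [C' → . C], [X → . id B] }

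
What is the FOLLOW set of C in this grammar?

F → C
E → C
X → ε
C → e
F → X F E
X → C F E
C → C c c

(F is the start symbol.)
To compute FOLLOW(C), find every occurrence of C on a right-hand side N → α C β: add FIRST(β) \ {ε}, and if β is empty or nullable also add FOLLOW(N). Iterate to a fixed point.

In F → C: C is at the end, add FOLLOW(F)
In E → C: C is at the end, add FOLLOW(E)
In X → C F E: C is followed by F E, add FIRST(F E) \ {ε} = { 'e' }
In C → C c c: C is followed by c c, add FIRST(c c) \ {ε} = { 'c' }

The FOLLOW sets referred to above (computed the same way, to a fixed point):
  FOLLOW(F) = { $, 'e' }
  FOLLOW(E) = { $, 'e' }

Taking the union: FOLLOW(C) = { $, 'c', 'e' }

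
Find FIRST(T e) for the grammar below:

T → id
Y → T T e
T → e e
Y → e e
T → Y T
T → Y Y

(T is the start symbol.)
{ 'e', 'id' }

FIRST sets of the non-terminals involved (from the grammar, by fixed-point iteration):
  FIRST(T) = { 'e', 'id' }

To compute FIRST(T e), process the symbols left to right:
Symbol T is a non-terminal. Add FIRST(T) \ {ε} = { 'e', 'id' }
T is not nullable (ε ∉ FIRST(T)), so stop here.
FIRST(T e) = { 'e', 'id' }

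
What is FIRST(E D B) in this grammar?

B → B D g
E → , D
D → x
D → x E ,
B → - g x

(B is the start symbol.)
{ ',' }

FIRST sets of the non-terminals involved (from the grammar, by fixed-point iteration):
  FIRST(E) = { ',' }

To compute FIRST(E D B), process the symbols left to right:
Symbol E is a non-terminal. Add FIRST(E) \ {ε} = { ',' }
E is not nullable (ε ∉ FIRST(E)), so stop here.
FIRST(E D B) = { ',' }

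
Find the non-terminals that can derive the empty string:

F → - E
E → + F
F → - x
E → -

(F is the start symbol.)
None

A non-terminal is nullable if it can derive ε (the empty string): either it has an ε-production, or it has a production whose right-hand side consists entirely of nullable non-terminals.

There are no ε-productions, so no non-terminal can derive ε.
No non-terminals are nullable.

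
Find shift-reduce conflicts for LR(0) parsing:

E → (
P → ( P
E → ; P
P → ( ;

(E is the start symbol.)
No shift-reduce conflicts

Augment with E' → E and build the canonical LR(0) collection (I0 = CLOSURE({[E' → . E]}), then GOTO on every symbol after a dot until no new states appear). It has 8 states:
  I0: { [E → . (], [E → . ; P], [E' → . E] }  — shift
  I1: { [E → ( .] }  — reduce
  I2: { [E → ; . P], [P → . ( ;], [P → . ( P] }  — shift
  I3: { [E' → E .] }  — accept
  I4: { [P → ( . ;], [P → ( . P], [P → . ( ;], [P → . ( P] }  — shift
  I5: { [E → ; P .] }  — reduce
  I6: { [P → ( ; .] }  — reduce
  I7: { [P → ( P .] }  — reduce

No state contains both a complete item and a shift item.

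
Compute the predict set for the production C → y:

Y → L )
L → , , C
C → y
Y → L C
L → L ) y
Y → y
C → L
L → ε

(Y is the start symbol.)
{ 'y' }

PREDICT(C → y) = (FIRST(RHS) \ {ε}) ∪ (FOLLOW(C) if ε ∈ FIRST(RHS), i.e. RHS ⇒* ε)
FIRST(y) = { 'y' }
ε ∉ FIRST(y), so FOLLOW(C) is not added.
PREDICT(C → y) = { 'y' }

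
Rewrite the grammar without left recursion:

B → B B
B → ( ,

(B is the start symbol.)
B is directly left-recursive. The standard transformation for
  A → A α₁ | ... | A α_m | β₁ | ... | β_n
is
  A  → β₁ A' | ... | β_n A'
  A' → α₁ A' | ... | α_m A' | ε

B → ( , becomes B → ( , B'
B → B B becomes B' → B B'
Add B' → ε

Resulting grammar:
B → ( , B'
B' → B B'
B' → ε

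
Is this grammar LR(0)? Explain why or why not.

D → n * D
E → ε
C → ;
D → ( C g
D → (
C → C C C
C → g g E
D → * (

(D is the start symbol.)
A grammar is LR(0) if no state in the canonical LR(0) collection has:
  - both a shift item (dot before a terminal) and a complete item (shift-reduce conflict), or
  - two or more complete items (reduce-reduce conflict; the accept item [D' → D .] counts as a complete item here).

Augment with D' → D and build the canonical LR(0) collection (I0 = CLOSURE({[D' → . D]}), then GOTO on every symbol after a dot until no new states appear). It has 16 states:
  I0: { [D → . ( C g], [D → . (], [D → . * (], [D → . n * D], [D' → . D] }  — shift
  I1: { [C → . ;], [C → . C C C], [C → . g g E], [D → ( . C g], [D → ( .] }  — shift, reduce
  I2: { [D → * . (] }  — shift
  I3: { [D' → D .] }  — accept
  I4: { [D → n . * D] }  — shift
  I5: { [D → . ( C g], [D → . (], [D → . * (], [D → . n * D], [D → n * . D] }  — shift
  I6: { [D → n * D .] }  — reduce
  I7: { [D → * ( .] }  — reduce
  I8: { [C → ; .] }  — reduce
  I9: { [C → . ;], [C → . C C C], [C → . g g E], [C → C . C C], [D → ( C . g] }  — shift
  I10: { [C → g . g E] }  — shift
  I11: { [C → g g . E], [E → .] }  — reduce
  I12: { [C → g g E .] }  — reduce
  I13: { [C → . ;], [C → . C C C], [C → . g g E], [C → C . C C], [C → C C . C] }  — shift
  I14: { [C → g . g E], [D → ( C g .] }  — shift, reduce
  I15: { [C → . ;], [C → . C C C], [C → . g g E], [C → C . C C], [C → C C . C], [C → C C C .] }  — shift, reduce

Conflict in state I1:
  Shift-reduce conflict between [D → ( .] and [C → . ;]
So the grammar is NOT LR(0).

Answer: No. Shift-reduce conflict between [D → ( .] and [C → . ;]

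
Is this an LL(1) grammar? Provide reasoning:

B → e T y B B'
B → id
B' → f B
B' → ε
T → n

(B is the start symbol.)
No. Predict set conflict for B': { 'f' }

Relevant sets:
  FOLLOW(B') = { $, 'f' }

For B:
  PREDICT(B → e T y B B') = { 'e' }
  PREDICT(B → id) = { 'id' }
For B':
  PREDICT(B' → f B) = { 'f' }
  PREDICT(B' → ε) = { $, 'f' }
T has a single production, so nothing to check there.

Conflict found: Predict set conflict for B': { 'f' }
The grammar is NOT LL(1).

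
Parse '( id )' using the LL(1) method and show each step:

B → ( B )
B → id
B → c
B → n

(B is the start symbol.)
LL(1) parsing maintains a stack (initially the start symbol over $) and the input. At each step: if the stack top is a terminal, match it against the current input token; if it is a non-terminal N, replace it with the RHS of M[N, lookahead] (the unique production whose predict set contains the lookahead).

Stack is shown with the top on the left.

Stack    Input     Action
-------------------------
B $      ( id ) $  output B → ( B )
( B ) $  ( id ) $  match '('
B ) $    id ) $    output B → id
id ) $   id ) $    match 'id'
) $      ) $       match ')'
$        $         accept

The string is accepted.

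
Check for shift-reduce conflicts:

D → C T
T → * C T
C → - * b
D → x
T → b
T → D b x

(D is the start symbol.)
A shift-reduce conflict occurs when an LR(0) state has both:
  - a complete (reduce) item [A → α .] (dot at the end), and
  - a shift item [B → β . c γ] (dot before a terminal).

Augment with D' → D and build the canonical LR(0) collection (I0 = CLOSURE({[D' → . D]}), then GOTO on every symbol after a dot until no new states appear). It has 15 states:
  I0: { [C → . - * b], [D → . C T], [D → . x], [D' → . D] }  — shift
  I1: { [C → - . * b] }  — shift
  I2: { [C → . - * b], [D → . C T], [D → . x], [D → C . T], [T → . * C T], [T → . D b x], [T → . b] }  — shift
  I3: { [D' → D .] }  — accept
  I4: { [D → x .] }  — reduce
  I5: { [C → . - * b], [T → * . C T] }  — shift
  I6: { [T → D . b x] }  — shift
  I7: { [D → C T .] }  — reduce
  I8: { [T → b .] }  — reduce
  I9: { [T → D b . x] }  — shift
  I10: { [T → D b x .] }  — reduce
  I11: { [C → . - * b], [D → . C T], [D → . x], [T → * C . T], [T → . * C T], [T → . D b x], [T → . b] }  — shift
  I12: { [T → * C T .] }  — reduce
  I13: { [C → - * . b] }  — shift
  I14: { [C → - * b .] }  — reduce

No state contains both a complete item and a shift item.

Answer: No shift-reduce conflicts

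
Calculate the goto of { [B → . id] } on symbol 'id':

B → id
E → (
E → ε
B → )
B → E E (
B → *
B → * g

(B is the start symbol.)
{ [B → id .] }

GOTO(I, 'id') = CLOSURE({ [A → αX.β] : [A → α.Xβ] ∈ I, X = 'id' })

Items with dot before 'id', with the dot advanced:
  [B → . id] → [B → id .]
Closure adds nothing (no advanced item has the dot before a non-terminal).

GOTO = { [B → id .] }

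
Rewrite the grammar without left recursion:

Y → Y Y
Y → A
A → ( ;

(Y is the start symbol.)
Y is directly left-recursive. The standard transformation for
  A → A α₁ | ... | A α_m | β₁ | ... | β_n
is
  A  → β₁ A' | ... | β_n A'
  A' → α₁ A' | ... | α_m A' | ε

Y → A becomes Y → A Y'
Y → Y Y becomes Y' → Y Y'
Add Y' → ε

Productions for other non-terminals are unchanged:
  A → ( ;

Resulting grammar:
Y → A Y'
Y' → Y Y'
Y' → ε
A → ( ;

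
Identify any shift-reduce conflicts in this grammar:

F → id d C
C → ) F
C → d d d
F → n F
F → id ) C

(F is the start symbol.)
No shift-reduce conflicts

A shift-reduce conflict occurs when an LR(0) state has both:
  - a complete (reduce) item [A → α .] (dot at the end), and
  - a shift item [B → β . c γ] (dot before a terminal).

Augment with F' → F and build the canonical LR(0) collection (I0 = CLOSURE({[F' → . F]}), then GOTO on every symbol after a dot until no new states appear). It has 14 states:
  I0: { [F → . id ) C], [F → . id d C], [F → . n F], [F' → . F] }  — shift
  I1: { [F' → F .] }  — accept
  I2: { [F → id . ) C], [F → id . d C] }  — shift
  I3: { [F → . id ) C], [F → . id d C], [F → . n F], [F → n . F] }  — shift
  I4: { [F → n F .] }  — reduce
  I5: { [C → . ) F], [C → . d d d], [F → id ) . C] }  — shift
  I6: { [C → . ) F], [C → . d d d], [F → id d . C] }  — shift
  I7: { [C → ) . F], [F → . id ) C], [F → . id d C], [F → . n F] }  — shift
  I8: { [F → id d C .] }  — reduce
  I9: { [C → d . d d] }  — shift
  I10: { [C → d d . d] }  — shift
  I11: { [C → d d d .] }  — reduce
  I12: { [C → ) F .] }  — reduce
  I13: { [F → id ) C .] }  — reduce

No state contains both a complete item and a shift item.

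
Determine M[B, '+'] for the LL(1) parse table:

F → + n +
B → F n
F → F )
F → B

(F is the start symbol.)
B → F n

To find M[B, '+'], we find productions for B where '+' is in the predict set (PREDICT(N → α) = (FIRST(α) \ {ε}) ∪ (FOLLOW(N) if α ⇒* ε)).

Relevant sets:
  FIRST(F) = { '+' }

B → F n: PREDICT = { '+' }
  '+' is in predict set, so this production goes in M[B, '+']

M[B, '+'] = B → F n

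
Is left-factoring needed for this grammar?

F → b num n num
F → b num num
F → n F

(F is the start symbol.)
Left-factoring is needed when two productions for the same non-terminal
share a common prefix on the right-hand side.

Productions for F:
  F → b num n num
  F → b num num
  F → n F

Found common prefix 'b num' in productions for F

Answer: Yes, F has productions with common prefix 'b num'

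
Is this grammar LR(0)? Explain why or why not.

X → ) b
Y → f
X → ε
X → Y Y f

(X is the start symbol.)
No. Shift-reduce conflict between [X → .] and [X → . ) b]

A grammar is LR(0) if no state in the canonical LR(0) collection has:
  - both a shift item (dot before a terminal) and a complete item (shift-reduce conflict), or
  - two or more complete items (reduce-reduce conflict; the accept item [X' → X .] counts as a complete item here).

Augment with X' → X and build the canonical LR(0) collection (I0 = CLOSURE({[X' → . X]}), then GOTO on every symbol after a dot until no new states appear). It has 8 states:
  I0: { [X → . ) b], [X → . Y Y f], [X → .], [X' → . X], [Y → . f] }  — shift, reduce
  I1: { [X → ) . b] }  — shift
  I2: { [X' → X .] }  — accept
  I3: { [X → Y . Y f], [Y → . f] }  — shift
  I4: { [Y → f .] }  — reduce
  I5: { [X → Y Y . f] }  — shift
  I6: { [X → Y Y f .] }  — reduce
  I7: { [X → ) b .] }  — reduce

Conflict in state I0:
  Shift-reduce conflict between [X → .] and [X → . ) b]
So the grammar is NOT LR(0).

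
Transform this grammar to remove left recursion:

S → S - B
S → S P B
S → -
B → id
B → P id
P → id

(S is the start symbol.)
S → - S'
S' → - B S'
S' → P B S'
S' → ε
B → id
B → P id
P → id

S is directly left-recursive. The standard transformation for
  A → A α₁ | ... | A α_m | β₁ | ... | β_n
is
  A  → β₁ A' | ... | β_n A'
  A' → α₁ A' | ... | α_m A' | ε

S → - becomes S → - S'
S → S - B becomes S' → - B S'
S → S P B becomes S' → P B S'
Add S' → ε

Productions for other non-terminals are unchanged:
  B → id
  B → P id
  P → id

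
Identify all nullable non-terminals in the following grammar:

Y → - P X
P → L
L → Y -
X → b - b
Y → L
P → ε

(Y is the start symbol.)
A non-terminal is nullable if it can derive ε (the empty string): either it has an ε-production, or it has a production whose right-hand side consists entirely of nullable non-terminals.

ε-productions: P → ε
So P is immediately nullable.
No further non-terminal can be added: every production for the remaining non-terminals contains a terminal or a non-nullable non-terminal.
Nullable = { 'P' }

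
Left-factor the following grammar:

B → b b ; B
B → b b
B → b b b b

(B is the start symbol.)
Left-factoring transforms A → αβ₁ | αβ₂ into A → αA' and A' → β₁ | β₂
(α is the longest common prefix among the alternatives). Repeat until
no nonterminal has two alternatives with a common prefix.

Round 1: B has alternatives sharing prefix 'b b'. Introduce B': B → b b B'
  Add: B' → ; B
  Add: B' → ε
  Add: B' → b b

No remaining common prefixes — done.

Resulting grammar:
B → b b B'
B' → ; B
B' → ε
B' → b b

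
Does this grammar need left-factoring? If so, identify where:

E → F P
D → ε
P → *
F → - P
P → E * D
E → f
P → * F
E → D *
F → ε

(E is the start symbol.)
Left-factoring is needed when two productions for the same non-terminal
share a common prefix on the right-hand side.

Productions for E:
  E → F P
  E → f
  E → D *
Productions for P:
  P → *
  P → E * D
  P → * F
Productions for F:
  F → - P
  F → ε

Found common prefix '*' in productions for P

Answer: Yes, P has productions with common prefix '*'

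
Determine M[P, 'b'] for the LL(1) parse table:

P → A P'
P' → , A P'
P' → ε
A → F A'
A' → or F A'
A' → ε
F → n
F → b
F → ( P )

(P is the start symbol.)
To find M[P, 'b'], we find productions for P where 'b' is in the predict set (PREDICT(N → α) = (FIRST(α) \ {ε}) ∪ (FOLLOW(N) if α ⇒* ε)).

Relevant sets:
  FIRST(A) = { '(', 'b', 'n' }

P → A P': PREDICT = { '(', 'b', 'n' }
  'b' is in predict set, so this production goes in M[P, 'b']

M[P, 'b'] = P → A P'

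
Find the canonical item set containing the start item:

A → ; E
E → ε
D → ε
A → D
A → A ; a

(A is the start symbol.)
{ [A → . ; E], [A → . A ; a], [A → . D], [A' → . A], [D → .] }

First, augment the grammar with A' → A
I₀ = CLOSURE({ [A' → . A] }):
  [A' → . A] has the dot before A: add [A → . ; E], [A → . D], [A → . A ; a]
  [A → . D] has the dot before D: add [D → .]
No further items can be added.

I₀ = { [A → . ; E], [A → . A ; a], [A → . D], [A' → . A], [D → .] }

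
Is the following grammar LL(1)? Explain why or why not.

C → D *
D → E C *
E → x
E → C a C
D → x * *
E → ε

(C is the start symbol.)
A grammar is LL(1) if for each non-terminal N with multiple productions, the predict sets of those productions are pairwise disjoint, where PREDICT(N → α) = (FIRST(α) \ {ε}) ∪ (FOLLOW(N) if α ⇒* ε).

Relevant sets:
  FIRST(E) = { 'x', ε }
  FIRST(C) = { 'x' }
  FOLLOW(E) = { 'x' }

For D:
  PREDICT(D → E C '*') = { 'x' }
  PREDICT(D → x '*' '*') = { 'x' }
For E:
  PREDICT(E → x) = { 'x' }
  PREDICT(E → C a C) = { 'x' }
  PREDICT(E → ε) = { 'x' }
C has a single production, so nothing to check there.

Conflict found: Predict set conflict for D: { 'x' }
The grammar is NOT LL(1).

Answer: No. Predict set conflict for D: { 'x' }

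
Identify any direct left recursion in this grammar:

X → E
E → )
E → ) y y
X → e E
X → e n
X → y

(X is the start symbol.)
No direct left recursion

X → E: starts with E
E → ): starts with ')'
E → ) y y: starts with ')'
X → e E: starts with e
X → e n: starts with e
X → y: starts with y

No direct left recursion found.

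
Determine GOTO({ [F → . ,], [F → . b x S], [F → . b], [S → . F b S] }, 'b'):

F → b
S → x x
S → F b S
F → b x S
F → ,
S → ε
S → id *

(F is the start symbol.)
GOTO(I, 'b') = CLOSURE({ [A → αX.β] : [A → α.Xβ] ∈ I, X = 'b' })

Items with dot before 'b', with the dot advanced:
  [F → . b] → [F → b .]
  [F → . b x S] → [F → b . x S]
Closure adds nothing (no advanced item has the dot before a non-terminal).

GOTO = { [F → b . x S], [F → b .] }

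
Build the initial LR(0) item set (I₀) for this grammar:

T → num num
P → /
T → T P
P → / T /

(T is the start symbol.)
{ [T → . T P], [T → . num num], [T' → . T] }

First, augment the grammar with T' → T
I₀ = CLOSURE({ [T' → . T] }):
  [T' → . T] has the dot before T: add [T → . num num], [T → . T P]
No further items can be added.

I₀ = { [T → . T P], [T → . num num], [T' → . T] }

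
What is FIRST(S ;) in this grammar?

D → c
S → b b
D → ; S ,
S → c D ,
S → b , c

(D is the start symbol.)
{ 'b', 'c' }

FIRST sets of the non-terminals involved (from the grammar, by fixed-point iteration):
  FIRST(S) = { 'b', 'c' }

To compute FIRST(S ;), process the symbols left to right:
Symbol S is a non-terminal. Add FIRST(S) \ {ε} = { 'b', 'c' }
S is not nullable (ε ∉ FIRST(S)), so stop here.
FIRST(S ;) = { 'b', 'c' }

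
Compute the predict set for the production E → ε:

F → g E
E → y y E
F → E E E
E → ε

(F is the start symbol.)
PREDICT(E → ε) = (FIRST(RHS) \ {ε}) ∪ (FOLLOW(E) if ε ∈ FIRST(RHS), i.e. RHS ⇒* ε)
The right-hand side is ε (FIRST(ε) = { ε }), so the predict set is FOLLOW(E) = { $, 'y' }
PREDICT(E → ε) = { $, 'y' }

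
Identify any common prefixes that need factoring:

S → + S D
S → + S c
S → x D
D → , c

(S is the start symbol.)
Left-factoring is needed when two productions for the same non-terminal
share a common prefix on the right-hand side.

Productions for S:
  S → + S D
  S → + S c
  S → x D

Found common prefix '+ S' in productions for S

Answer: Yes, S has productions with common prefix '+ S'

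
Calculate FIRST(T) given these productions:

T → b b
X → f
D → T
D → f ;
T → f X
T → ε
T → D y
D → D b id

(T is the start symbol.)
{ 'b', 'f', 'y', ε }

FIRST sets of the other non-terminals involved (by the same procedure, iterated to a fixed point):
  FIRST(D) = { 'b', 'f', 'y', ε }

From T → b b:
  - b is a terminal: add 'b' and stop
From T → f X:
  - f is a terminal: add 'f' and stop
From T → ε:
  - ε-production, so ε ∈ FIRST(T)
From T → D y:
  - D is a non-terminal: add FIRST(D) \ {ε} = { 'b', 'f', 'y' }
    D is nullable, so continue to the next symbol
  - y is a terminal: add 'y' and stop

Collecting: FIRST(T) = { 'b', 'f', 'y', ε }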